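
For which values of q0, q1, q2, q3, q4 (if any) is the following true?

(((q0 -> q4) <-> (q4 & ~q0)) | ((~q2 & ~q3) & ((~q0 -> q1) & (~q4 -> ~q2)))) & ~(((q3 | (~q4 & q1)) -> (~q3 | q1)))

q0 = True; q1 = False; q2 = False; q3 = True; q4 = False

  ((q0 -> q4) <-> (q4 & ~q0)) | ((~q2 & ~q3) & ((~q0 -> q1) & (~q4 -> ~q2))) = True
    (q0 -> q4) <-> (q4 & ~q0) = True
      q0 -> q4 = False
      q4 & ~q0 = False
        ~q0 = False
    (~q2 & ~q3) & ((~q0 -> q1) & (~q4 -> ~q2)) = False
      ~q2 & ~q3 = False
        ~q2 = True
        ~q3 = False
      (~q0 -> q1) & (~q4 -> ~q2) = True
        ~q0 -> q1 = True
          ~q0 = False
        ~q4 -> ~q2 = True
          ~q4 = True
          ~q2 = True
  ~(((q3 | (~q4 & q1)) -> (~q3 | q1))) = True
    (q3 | (~q4 & q1)) -> (~q3 | q1) = False
      q3 | (~q4 & q1) = True
        ~q4 & q1 = False
          ~q4 = True
      ~q3 | q1 = False
        ~q3 = False
Both conjuncts True, so the formula holds.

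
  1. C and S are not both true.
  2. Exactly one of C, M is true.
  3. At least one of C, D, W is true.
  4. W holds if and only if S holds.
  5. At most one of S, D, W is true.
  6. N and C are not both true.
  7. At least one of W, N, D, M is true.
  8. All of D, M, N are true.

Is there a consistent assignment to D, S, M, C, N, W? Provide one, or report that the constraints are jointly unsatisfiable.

D=T; S=F; M=T; C=F; N=T; W=F

  (1) C=F, S=F — not both ✓
  (2) {C, M}: 1 true — exactly one ✓
  (3) {C, D, W}: 1 true — at least one ✓
  (4) W=F, S=F — same ✓
  (5) {S, D, W}: 1 true — at most one ✓
  (6) N=T, C=F — not both ✓
  (7) {W, N, D, M}: 3 true — at least one ✓
  (8) {D, M, N}: all 3 true ✓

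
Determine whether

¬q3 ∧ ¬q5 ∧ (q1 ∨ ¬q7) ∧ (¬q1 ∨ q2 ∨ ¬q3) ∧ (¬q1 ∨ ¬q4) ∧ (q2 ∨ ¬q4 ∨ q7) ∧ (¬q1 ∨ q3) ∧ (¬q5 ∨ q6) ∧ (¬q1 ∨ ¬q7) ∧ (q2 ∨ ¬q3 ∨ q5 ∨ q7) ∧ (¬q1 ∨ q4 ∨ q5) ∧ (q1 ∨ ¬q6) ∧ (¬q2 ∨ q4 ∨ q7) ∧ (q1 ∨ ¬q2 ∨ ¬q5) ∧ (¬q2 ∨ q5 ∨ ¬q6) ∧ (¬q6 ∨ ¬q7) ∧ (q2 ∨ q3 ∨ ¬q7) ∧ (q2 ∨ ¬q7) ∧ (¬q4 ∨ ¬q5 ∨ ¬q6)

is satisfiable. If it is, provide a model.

Unit clause (¬q3) forces q3 = False.
Unit clause (¬q5) forces q5 = False.
In (¬q1 ∨ q3) only ¬q1 is left, so q1 = False.
In (q1 ∨ ¬q6) only ¬q6 is left, so q6 = False.
In (q1 ∨ ¬q7) only ¬q7 is left, so q7 = False.
Set q2 = True.
  then (¬q2 ∨ q4 ∨ q7) forces q4 = True.
All clauses satisfied.

q1 = False, q2 = True, q3 = False, q4 = True, q5 = False, q6 = False, q7 = False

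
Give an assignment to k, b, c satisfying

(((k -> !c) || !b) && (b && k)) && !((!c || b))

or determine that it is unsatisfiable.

Case b = True: the conjunct !((!c || b)) becomes !((!c || True)) = False.
Case b = False: the conjunct b is False.
Both cases fail — unsatisfiable.

The formula is unsatisfiable.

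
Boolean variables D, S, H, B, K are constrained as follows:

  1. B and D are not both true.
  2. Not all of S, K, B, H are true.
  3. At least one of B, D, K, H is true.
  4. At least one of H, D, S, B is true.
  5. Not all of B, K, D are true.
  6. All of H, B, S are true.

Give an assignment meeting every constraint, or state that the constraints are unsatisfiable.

D=F; S=T; H=T; B=T; K=F

  (1) B=T, D=F — not both ✓
  (2) {S, K, B, H}: 3/4 true — not all ✓
  (3) {B, D, K, H}: 2 true — at least one ✓
  (4) {H, D, S, B}: 3 true — at least one ✓
  (5) {B, K, D}: 1/3 true — not all ✓
  (6) {H, B, S}: all 3 true ✓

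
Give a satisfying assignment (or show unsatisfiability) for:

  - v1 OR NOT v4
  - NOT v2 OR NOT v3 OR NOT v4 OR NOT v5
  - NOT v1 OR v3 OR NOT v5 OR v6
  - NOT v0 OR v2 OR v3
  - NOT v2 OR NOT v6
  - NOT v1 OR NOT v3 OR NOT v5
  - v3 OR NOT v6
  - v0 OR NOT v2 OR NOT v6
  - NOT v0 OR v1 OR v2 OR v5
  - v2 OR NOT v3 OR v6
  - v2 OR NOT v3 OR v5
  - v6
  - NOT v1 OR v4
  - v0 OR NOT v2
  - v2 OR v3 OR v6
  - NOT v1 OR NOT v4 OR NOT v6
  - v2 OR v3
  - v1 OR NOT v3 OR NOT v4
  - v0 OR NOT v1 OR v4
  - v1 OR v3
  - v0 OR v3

Unit clause (v6) forces v6 = True.
In (NOT v2 OR NOT v6) only NOT v2 is left, so v2 = False.
In (v3 OR NOT v6) only v3 is left, so v3 = True.
In (v2 OR NOT v3 OR v5) only v5 is left, so v5 = True.
In (NOT v1 OR NOT v3 OR NOT v5) only NOT v1 is left, so v1 = False.
In (v1 OR NOT v3 OR NOT v4) only NOT v4 is left, so v4 = False.
Set v0 = True.
All clauses satisfied.

v0: True, v1: False, v2: False, v3: True, v4: False, v5: True, v6: True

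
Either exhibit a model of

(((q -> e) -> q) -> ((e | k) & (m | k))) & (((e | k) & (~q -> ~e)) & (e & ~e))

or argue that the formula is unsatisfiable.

Case e = True: the conjunct ~e is False.
Case e = False: the conjunct e is False.
Both cases fail — unsatisfiable.

The formula is unsatisfiable.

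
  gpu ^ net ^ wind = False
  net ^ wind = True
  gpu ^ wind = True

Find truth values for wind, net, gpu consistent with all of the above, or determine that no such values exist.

wind = False, net = True, gpu = True

gpu ^ net ^ wind = T ^ T ^ F = False ✓
net ^ wind = T ^ F = True ✓
gpu ^ wind = T ^ F = True ✓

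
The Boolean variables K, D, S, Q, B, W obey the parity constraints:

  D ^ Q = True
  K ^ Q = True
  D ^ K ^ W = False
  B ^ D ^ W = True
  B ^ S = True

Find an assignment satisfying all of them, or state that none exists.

K=F, D=F, S=F, Q=T, B=T, W=F

D ^ Q = F ^ T = True ✓
K ^ Q = F ^ T = True ✓
D ^ K ^ W = F ^ F ^ F = False ✓
B ^ D ^ W = T ^ F ^ F = True ✓
B ^ S = T ^ F = True ✓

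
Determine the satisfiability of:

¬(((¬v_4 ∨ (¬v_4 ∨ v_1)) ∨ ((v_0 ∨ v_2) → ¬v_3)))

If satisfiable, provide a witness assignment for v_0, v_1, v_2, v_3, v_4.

v_0=T, v_1=F, v_2=T, v_3=T, v_4=T

  ¬(((¬v_4 ∨ (¬v_4 ∨ v_1)) ∨ ((v_0 ∨ v_2) → ¬v_3))) = True
    (¬v_4 ∨ (¬v_4 ∨ v_1)) ∨ ((v_0 ∨ v_2) → ¬v_3) = False
      ¬v_4 ∨ (¬v_4 ∨ v_1) = False
        ¬v_4 = False
        ¬v_4 ∨ v_1 = False
          ¬v_4 = False
      (v_0 ∨ v_2) → ¬v_3 = False
        v_0 ∨ v_2 = True
        ¬v_3 = False
The formula evaluates to True.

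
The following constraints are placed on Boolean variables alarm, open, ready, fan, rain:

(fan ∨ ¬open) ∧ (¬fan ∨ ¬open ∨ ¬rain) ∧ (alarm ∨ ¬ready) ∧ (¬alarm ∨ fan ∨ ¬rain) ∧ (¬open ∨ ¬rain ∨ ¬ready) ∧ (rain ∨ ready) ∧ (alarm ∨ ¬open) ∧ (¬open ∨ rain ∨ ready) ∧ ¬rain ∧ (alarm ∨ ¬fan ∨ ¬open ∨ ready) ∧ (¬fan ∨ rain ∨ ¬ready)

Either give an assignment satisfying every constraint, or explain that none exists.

alarm = True, open = False, ready = True, fan = False, rain = False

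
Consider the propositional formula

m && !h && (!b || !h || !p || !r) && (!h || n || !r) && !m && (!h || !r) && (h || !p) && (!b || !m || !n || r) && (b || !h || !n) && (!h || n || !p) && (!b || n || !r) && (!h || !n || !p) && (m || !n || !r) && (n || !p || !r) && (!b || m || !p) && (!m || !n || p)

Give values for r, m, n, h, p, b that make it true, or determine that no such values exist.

Case m = True:
  Clause (!m) is falsified — contradiction.
Case m = False:
  Clause (m) is falsified — contradiction.
Both cases fail, so the formula is unsatisfiable.

No satisfying assignment exists.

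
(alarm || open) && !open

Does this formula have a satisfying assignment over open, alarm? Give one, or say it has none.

open = False; alarm = True

  alarm || open = True
  !open = True
Both conjuncts True, so the formula holds.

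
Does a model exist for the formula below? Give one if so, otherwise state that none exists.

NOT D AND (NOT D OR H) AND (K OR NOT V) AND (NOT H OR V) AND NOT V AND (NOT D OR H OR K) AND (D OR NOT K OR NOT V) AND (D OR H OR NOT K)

Unit clause (NOT D) forces D = False.
Unit clause (NOT V) forces V = False.
In (NOT H OR V) only NOT H is left, so H = False.
In (D OR H OR NOT K) only NOT K is left, so K = False.
Check each clause:
  (NOT D): NOT D holds.
  (NOT D OR H): NOT D holds.
  (K OR NOT V): NOT V holds.
  (NOT H OR V): NOT H holds.
  (NOT V): NOT V holds.
  (NOT D OR H OR K): NOT D holds.
  (D OR NOT K OR NOT V): NOT K holds.
  (D OR H OR NOT K): NOT K holds.
All clauses satisfied.

D: False, K: False, V: False, H: False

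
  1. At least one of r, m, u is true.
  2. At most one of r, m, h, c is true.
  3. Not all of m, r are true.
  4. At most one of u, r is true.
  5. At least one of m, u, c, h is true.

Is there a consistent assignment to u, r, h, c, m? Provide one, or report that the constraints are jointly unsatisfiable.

u: True, r: False, h: False, c: False, m: True

  (1) {r, m, u}: 2 true — at least one ✓
  (2) {r, m, h, c}: 1 true — at most one ✓
  (3) {m, r}: 1/2 true — not all ✓
  (4) {u, r}: 1 true — at most one ✓
  (5) {m, u, c, h}: 2 true — at least one ✓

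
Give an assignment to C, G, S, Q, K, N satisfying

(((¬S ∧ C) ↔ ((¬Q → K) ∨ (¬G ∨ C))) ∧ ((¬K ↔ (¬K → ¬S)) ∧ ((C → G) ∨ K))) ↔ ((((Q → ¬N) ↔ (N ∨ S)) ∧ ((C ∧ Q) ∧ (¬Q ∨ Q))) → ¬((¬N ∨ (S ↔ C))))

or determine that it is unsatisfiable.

C: True, G: True, S: True, Q: True, K: False, N: False

  (((¬S ∧ C) ↔ ((¬Q → K) ∨ (¬G ∨ C))) ∧ ((¬K ↔ (¬K → ¬S)) ∧ ((C → G) ∨ K))) ↔ ((((Q → ¬N) ↔ (N ∨ S)) ∧ ((C ∧ Q) ∧ (¬Q ∨ Q))) → ¬((¬N ∨ (S ↔ C)))) = True
    ((¬S ∧ C) ↔ ((¬Q → K) ∨ (¬G ∨ C))) ∧ ((¬K ↔ (¬K → ¬S)) ∧ ((C → G) ∨ K)) = False
      (¬S ∧ C) ↔ ((¬Q → K) ∨ (¬G ∨ C)) = False
        ¬S ∧ C = False
          ¬S = False
        (¬Q → K) ∨ (¬G ∨ C) = True
          ¬Q → K = True
            ¬Q = False
          ¬G ∨ C = True
            ¬G = False
      (¬K ↔ (¬K → ¬S)) ∧ ((C → G) ∨ K) = False
        ¬K ↔ (¬K → ¬S) = False
          ¬K = True
          ¬K → ¬S = False
            ¬K = True
            ¬S = False
        (C → G) ∨ K = True
          C → G = True
    (((Q → ¬N) ↔ (N ∨ S)) ∧ ((C ∧ Q) ∧ (¬Q ∨ Q))) → ¬((¬N ∨ (S ↔ C))) = False
      ((Q → ¬N) ↔ (N ∨ S)) ∧ ((C ∧ Q) ∧ (¬Q ∨ Q)) = True
        (Q → ¬N) ↔ (N ∨ S) = True
          Q → ¬N = True
            ¬N = True
          N ∨ S = True
        (C ∧ Q) ∧ (¬Q ∨ Q) = True
          C ∧ Q = True
          ¬Q ∨ Q = True
            ¬Q = False
      ¬((¬N ∨ (S ↔ C))) = False
        ¬N ∨ (S ↔ C) = True
          ¬N = True
          S ↔ C = True
The formula evaluates to True.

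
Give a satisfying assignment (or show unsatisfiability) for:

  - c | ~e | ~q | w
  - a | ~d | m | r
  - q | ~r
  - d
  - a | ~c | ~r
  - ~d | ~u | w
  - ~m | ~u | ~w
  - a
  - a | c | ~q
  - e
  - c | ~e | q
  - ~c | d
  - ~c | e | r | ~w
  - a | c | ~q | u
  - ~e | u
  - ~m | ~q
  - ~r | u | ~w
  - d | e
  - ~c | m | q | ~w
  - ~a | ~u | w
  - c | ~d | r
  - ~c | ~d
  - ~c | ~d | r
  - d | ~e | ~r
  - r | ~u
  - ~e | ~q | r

e = True, a = True, d = True, m = False, r = True, w = True, q = True, c = False, u = True

Unit clause (d) forces d = True.
Unit clause (a) forces a = True.
Unit clause (e) forces e = True.
In (~e | u) only u is left, so u = True.
In (~a | ~u | w) only w is left, so w = True.
In (~c | ~d) only ~c is left, so c = False.
In (r | ~u) only r is left, so r = True.
In (q | ~r) only q is left, so q = True.
In (~m | ~u | ~w) only ~m is left, so m = False.
All clauses satisfied.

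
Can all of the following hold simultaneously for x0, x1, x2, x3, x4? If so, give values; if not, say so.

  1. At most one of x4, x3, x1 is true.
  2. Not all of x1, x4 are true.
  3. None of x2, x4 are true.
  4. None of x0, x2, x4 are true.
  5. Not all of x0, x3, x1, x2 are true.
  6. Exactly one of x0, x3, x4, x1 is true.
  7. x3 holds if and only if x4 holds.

x0 = False, x1 = True, x2 = False, x3 = False, x4 = False

  (1) {x4, x3, x1}: 1 true — at most one ✓
  (2) {x1, x4}: 1/2 true — not all ✓
  (3) {x2, x4}: 0 true — none ✓
  (4) {x0, x2, x4}: 0 true — none ✓
  (5) {x0, x3, x1, x2}: 1/4 true — not all ✓
  (6) {x0, x3, x4, x1}: 1 true — exactly one ✓
  (7) x3=F, x4=F — same ✓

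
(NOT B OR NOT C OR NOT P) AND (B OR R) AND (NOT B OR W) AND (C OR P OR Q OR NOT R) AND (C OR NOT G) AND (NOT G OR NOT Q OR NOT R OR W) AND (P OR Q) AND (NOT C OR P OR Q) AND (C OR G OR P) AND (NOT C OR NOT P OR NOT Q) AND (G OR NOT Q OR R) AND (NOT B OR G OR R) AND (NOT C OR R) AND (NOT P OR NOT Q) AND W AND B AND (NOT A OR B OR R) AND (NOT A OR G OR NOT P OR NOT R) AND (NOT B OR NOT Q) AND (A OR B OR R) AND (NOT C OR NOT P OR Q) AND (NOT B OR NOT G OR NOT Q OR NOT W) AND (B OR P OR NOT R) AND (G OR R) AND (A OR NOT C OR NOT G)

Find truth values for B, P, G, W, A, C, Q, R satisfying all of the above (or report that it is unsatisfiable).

Unit clause (W) forces W = True.
Unit clause (B) forces B = True.
In (NOT B OR NOT Q) only NOT Q is left, so Q = False.
In (P OR Q) only P is left, so P = True.
In (NOT C OR NOT P OR Q) only NOT C is left, so C = False.
In (C OR NOT G) only NOT G is left, so G = False.
In (NOT B OR G OR R) only R is left, so R = True.
In (NOT A OR G OR NOT P OR NOT R) only NOT A is left, so A = False.
All clauses satisfied.

B: True, P: True, G: False, W: True, A: False, C: False, Q: False, R: True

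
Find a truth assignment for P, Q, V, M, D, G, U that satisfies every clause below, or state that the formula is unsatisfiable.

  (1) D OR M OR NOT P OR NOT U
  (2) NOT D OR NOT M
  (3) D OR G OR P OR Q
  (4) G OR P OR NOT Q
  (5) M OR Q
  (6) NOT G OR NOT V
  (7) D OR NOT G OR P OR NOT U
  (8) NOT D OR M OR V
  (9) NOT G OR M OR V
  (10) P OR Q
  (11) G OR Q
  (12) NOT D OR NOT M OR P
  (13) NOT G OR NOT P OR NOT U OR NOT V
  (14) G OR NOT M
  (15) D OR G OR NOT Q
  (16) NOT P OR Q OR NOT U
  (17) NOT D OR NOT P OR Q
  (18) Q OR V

Set P = True.
Set Q = True.
Set V = False.
Try M = False:
  (NOT D OR M OR V) forces D = False.
  (D OR M OR NOT P OR NOT U) forces U = False.
  (NOT G OR M OR V) forces G = False.
  clause (D OR G OR NOT Q) is falsified — backtrack.
So M = True.
  then (NOT D OR NOT M) forces D = False.
  then (G OR NOT M) forces G = True.
Set U = False.
All clauses satisfied.

P = True, Q = True, V = False, M = True, D = False, G = True, U = False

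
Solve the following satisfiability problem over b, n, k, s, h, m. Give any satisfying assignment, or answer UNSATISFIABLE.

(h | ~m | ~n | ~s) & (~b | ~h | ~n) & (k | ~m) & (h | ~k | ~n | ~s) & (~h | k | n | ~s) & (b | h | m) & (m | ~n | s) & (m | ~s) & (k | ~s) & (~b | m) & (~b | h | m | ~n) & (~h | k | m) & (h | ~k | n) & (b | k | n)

Set b = True.
  then (~b | m) forces m = True.
  then (k | ~m) forces k = True.
Set n = False.
  then (h | ~k | n) forces h = True.
Set s = True.
All clauses satisfied.

b = True; n = False; k = True; s = True; h = True; m = True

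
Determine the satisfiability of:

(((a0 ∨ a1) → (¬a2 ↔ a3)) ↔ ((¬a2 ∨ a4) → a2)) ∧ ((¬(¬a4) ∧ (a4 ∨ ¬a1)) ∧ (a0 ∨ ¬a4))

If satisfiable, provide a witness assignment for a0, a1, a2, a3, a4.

a0 = True; a1 = False; a2 = True; a3 = False; a4 = True

  ((a0 ∨ a1) → (¬a2 ↔ a3)) ↔ ((¬a2 ∨ a4) → a2) = True
    (a0 ∨ a1) → (¬a2 ↔ a3) = True
      a0 ∨ a1 = True
      ¬a2 ↔ a3 = True
        ¬a2 = False
    (¬a2 ∨ a4) → a2 = True
      ¬a2 ∨ a4 = True
        ¬a2 = False
  (¬(¬a4) ∧ (a4 ∨ ¬a1)) ∧ (a0 ∨ ¬a4) = True
    ¬(¬a4) ∧ (a4 ∨ ¬a1) = True
      ¬(¬a4) = True
        ¬a4 = False
      a4 ∨ ¬a1 = True
        ¬a1 = True
    a0 ∨ ¬a4 = True
      ¬a4 = False
Both conjuncts True, so the formula holds.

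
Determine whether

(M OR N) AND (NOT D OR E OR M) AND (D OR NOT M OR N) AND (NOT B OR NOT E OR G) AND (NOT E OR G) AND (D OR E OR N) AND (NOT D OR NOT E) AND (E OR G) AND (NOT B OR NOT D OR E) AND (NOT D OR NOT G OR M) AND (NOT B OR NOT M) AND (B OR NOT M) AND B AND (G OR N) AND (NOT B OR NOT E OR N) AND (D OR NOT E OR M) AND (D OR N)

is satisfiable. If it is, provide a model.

E: False, N: True, D: False, G: True, B: True, M: False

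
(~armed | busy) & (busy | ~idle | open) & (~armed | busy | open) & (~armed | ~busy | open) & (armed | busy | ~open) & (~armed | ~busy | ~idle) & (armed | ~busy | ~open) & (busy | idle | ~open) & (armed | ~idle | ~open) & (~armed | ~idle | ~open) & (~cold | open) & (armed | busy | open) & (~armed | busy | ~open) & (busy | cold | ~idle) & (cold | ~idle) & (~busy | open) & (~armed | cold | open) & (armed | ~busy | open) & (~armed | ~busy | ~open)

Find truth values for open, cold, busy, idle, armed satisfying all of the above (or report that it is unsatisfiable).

Case busy = True:
  (~busy | open) forces open = True.
  (armed | ~busy | ~open) forces armed = True.
  Clause (~armed | ~busy | ~open) is falsified — contradiction.
Case busy = False:
  (~armed | busy) forces armed = False.
  (armed | busy | ~open) forces open = False.
  Clause (armed | busy | open) is falsified — contradiction.
Both cases fail, so the formula is unsatisfiable.

Unsatisfiable — no assignment works.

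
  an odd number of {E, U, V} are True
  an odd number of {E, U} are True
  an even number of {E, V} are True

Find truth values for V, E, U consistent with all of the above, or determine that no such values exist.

V: False, E: False, U: True

{E, U, V}: 1 true → odd ✓
{E, U}: 1 true → odd ✓
{E, V}: 0 true → even ✓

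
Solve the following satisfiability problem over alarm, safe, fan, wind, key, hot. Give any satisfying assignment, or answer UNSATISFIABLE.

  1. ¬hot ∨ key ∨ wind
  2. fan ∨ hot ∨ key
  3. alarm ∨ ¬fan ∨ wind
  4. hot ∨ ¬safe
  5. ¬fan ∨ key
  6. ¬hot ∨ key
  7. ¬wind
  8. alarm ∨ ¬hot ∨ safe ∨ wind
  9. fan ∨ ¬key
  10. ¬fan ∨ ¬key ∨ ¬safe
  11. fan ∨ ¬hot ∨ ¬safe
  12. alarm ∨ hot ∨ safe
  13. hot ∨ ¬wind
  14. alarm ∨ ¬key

alarm = True; safe = False; fan = True; wind = False; key = True; hot = True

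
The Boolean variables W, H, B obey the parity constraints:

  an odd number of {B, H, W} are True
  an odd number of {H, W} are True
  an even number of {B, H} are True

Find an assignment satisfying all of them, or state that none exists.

W = True; H = False; B = False

{B, H, W}: 1 true → odd ✓
{H, W}: 1 true → odd ✓
{B, H}: 0 true → even ✓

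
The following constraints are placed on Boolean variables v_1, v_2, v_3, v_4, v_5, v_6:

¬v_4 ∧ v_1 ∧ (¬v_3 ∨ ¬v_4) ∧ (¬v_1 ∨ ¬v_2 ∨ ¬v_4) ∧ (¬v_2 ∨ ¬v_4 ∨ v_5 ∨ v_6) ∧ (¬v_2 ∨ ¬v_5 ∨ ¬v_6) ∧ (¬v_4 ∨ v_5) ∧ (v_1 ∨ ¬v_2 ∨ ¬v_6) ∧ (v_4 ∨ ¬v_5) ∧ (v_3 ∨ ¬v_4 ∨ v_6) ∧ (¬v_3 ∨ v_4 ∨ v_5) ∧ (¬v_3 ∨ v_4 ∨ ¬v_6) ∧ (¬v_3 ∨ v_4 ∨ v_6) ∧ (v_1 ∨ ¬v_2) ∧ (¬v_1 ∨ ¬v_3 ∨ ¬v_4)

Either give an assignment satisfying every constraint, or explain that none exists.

Unit clause (¬v_4) forces v_4 = False.
Unit clause (v_1) forces v_1 = True.
In (v_4 ∨ ¬v_5) only ¬v_5 is left, so v_5 = False.
In (¬v_3 ∨ v_4 ∨ v_5) only ¬v_3 is left, so v_3 = False.
Set v_2 = True.
Set v_6 = False.
All clauses satisfied.

v_1: True, v_2: True, v_3: False, v_4: False, v_5: False, v_6: False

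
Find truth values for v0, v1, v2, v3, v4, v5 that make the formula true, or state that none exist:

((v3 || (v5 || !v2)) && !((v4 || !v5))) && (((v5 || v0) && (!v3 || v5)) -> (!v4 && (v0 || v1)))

v0 = True, v1 = False, v2 = True, v3 = False, v4 = False, v5 = True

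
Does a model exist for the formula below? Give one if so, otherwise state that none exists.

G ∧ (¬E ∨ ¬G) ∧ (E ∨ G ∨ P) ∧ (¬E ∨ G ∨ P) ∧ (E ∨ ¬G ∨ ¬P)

E = False; P = False; G = True

Unit clause (G) forces G = True.
In (¬E ∨ ¬G) only ¬E is left, so E = False.
In (E ∨ ¬G ∨ ¬P) only ¬P is left, so P = False.
Check each clause:
  (G): G holds.
  (¬E ∨ ¬G): ¬E holds.
  (E ∨ G ∨ P): G holds.
  (¬E ∨ G ∨ P): ¬E holds.
  (E ∨ ¬G ∨ ¬P): ¬P holds.
All clauses satisfied.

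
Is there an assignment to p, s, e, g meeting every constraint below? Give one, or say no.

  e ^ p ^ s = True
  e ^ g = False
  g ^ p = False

p = True; s = True; e = True; g = True

e ^ p ^ s = T ^ T ^ T = True ✓
e ^ g = T ^ T = False ✓
g ^ p = T ^ T = False ✓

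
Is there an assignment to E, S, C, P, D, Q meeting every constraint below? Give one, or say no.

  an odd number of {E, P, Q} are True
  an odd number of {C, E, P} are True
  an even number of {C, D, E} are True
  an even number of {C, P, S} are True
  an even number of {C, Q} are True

E = True, S = False, C = False, P = False, D = True, Q = False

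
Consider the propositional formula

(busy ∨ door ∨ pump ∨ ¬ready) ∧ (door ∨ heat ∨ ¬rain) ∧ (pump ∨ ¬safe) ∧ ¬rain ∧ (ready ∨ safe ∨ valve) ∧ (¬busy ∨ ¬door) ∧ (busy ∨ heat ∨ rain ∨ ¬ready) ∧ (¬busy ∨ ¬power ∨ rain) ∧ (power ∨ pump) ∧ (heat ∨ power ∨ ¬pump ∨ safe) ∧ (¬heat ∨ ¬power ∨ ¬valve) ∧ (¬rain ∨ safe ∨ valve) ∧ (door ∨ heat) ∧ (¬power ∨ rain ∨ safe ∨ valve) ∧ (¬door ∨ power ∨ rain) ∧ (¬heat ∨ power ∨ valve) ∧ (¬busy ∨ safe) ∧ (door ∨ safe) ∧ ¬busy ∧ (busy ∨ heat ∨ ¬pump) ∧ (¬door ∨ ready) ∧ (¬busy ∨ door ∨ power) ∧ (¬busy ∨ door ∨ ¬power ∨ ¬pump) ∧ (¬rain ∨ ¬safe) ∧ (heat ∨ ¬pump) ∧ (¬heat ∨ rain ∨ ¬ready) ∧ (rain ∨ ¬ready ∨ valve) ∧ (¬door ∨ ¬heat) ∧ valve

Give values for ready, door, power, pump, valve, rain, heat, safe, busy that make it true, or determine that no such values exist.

Unit clause (¬rain) forces rain = False.
Unit clause (¬busy) forces busy = False.
Unit clause (valve) forces valve = True.
Try ready = True:
  (busy ∨ heat ∨ rain ∨ ¬ready) forces heat = True.
  clause (¬heat ∨ rain ∨ ¬ready) is falsified — backtrack.
So ready = False.
  then (¬door ∨ ready) forces door = False.
  then (door ∨ heat) forces heat = True.
  then (door ∨ safe) forces safe = True.
  then (pump ∨ ¬safe) forces pump = True.
  then (¬heat ∨ ¬power ∨ ¬valve) forces power = False.
All clauses satisfied.

ready = False, door = False, power = False, pump = True, valve = True, rain = False, heat = True, safe = True, busy = False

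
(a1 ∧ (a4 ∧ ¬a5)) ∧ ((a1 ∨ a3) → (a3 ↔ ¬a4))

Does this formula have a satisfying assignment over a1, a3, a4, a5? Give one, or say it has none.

a1: True, a3: False, a4: True, a5: False

  a1 ∧ (a4 ∧ ¬a5) = True
    a4 ∧ ¬a5 = True
      ¬a5 = True
  (a1 ∨ a3) → (a3 ↔ ¬a4) = True
    a1 ∨ a3 = True
    a3 ↔ ¬a4 = True
      ¬a4 = False
Both conjuncts True, so the formula holds.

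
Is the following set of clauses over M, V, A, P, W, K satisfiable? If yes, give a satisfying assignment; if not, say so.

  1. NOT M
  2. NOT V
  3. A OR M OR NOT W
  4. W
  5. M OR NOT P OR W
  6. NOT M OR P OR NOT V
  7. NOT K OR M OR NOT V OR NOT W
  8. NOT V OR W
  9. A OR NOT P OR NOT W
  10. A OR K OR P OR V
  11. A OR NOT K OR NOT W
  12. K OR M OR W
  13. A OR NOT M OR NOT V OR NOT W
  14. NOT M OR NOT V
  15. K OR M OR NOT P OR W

Unit clause (NOT M) forces M = False.
Unit clause (NOT V) forces V = False.
Unit clause (W) forces W = True.
In (A OR M OR NOT W) only A is left, so A = True.
Set P = True.
Set K = False.
All clauses satisfied.

M = False, V = False, A = True, P = True, W = True, K = False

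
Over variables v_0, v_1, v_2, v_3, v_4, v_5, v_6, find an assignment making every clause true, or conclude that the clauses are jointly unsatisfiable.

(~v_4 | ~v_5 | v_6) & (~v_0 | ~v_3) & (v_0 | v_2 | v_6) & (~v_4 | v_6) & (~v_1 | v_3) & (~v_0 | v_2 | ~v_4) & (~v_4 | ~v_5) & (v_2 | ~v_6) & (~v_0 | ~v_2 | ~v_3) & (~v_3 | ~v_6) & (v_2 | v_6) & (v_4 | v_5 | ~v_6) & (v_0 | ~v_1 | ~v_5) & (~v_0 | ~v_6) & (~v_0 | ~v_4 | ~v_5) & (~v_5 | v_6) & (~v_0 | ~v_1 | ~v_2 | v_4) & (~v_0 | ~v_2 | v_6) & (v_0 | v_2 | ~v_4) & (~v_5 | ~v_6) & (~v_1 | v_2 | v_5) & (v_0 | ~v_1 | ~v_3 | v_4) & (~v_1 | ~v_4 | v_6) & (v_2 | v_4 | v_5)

v_0: False, v_1: False, v_2: True, v_3: False, v_4: False, v_5: False, v_6: False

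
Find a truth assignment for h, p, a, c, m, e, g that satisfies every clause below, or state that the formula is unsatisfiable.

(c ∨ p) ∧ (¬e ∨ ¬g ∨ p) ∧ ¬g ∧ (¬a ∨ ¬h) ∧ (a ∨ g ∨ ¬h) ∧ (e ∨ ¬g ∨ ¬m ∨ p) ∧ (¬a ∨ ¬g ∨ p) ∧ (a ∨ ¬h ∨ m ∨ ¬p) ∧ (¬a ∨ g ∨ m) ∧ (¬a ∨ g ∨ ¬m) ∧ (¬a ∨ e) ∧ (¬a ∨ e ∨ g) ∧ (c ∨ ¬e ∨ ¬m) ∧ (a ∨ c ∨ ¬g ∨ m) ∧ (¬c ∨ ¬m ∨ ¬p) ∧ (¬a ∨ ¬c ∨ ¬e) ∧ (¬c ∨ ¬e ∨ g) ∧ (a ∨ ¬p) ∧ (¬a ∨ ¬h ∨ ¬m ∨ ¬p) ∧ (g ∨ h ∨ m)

Unit clause (¬g) forces g = False.
Try h = True:
  (¬a ∨ ¬h) forces a = False.
  clause (a ∨ g ∨ ¬h) is falsified — backtrack.
So h = False.
  then (g ∨ h ∨ m) forces m = True.
  then (¬a ∨ g ∨ ¬m) forces a = False.
  then (a ∨ ¬p) forces p = False.
  then (c ∨ p) forces c = True.
  then (¬c ∨ ¬e ∨ g) forces e = False.
All clauses satisfied.

h=F; p=F; a=F; c=T; m=T; e=F; g=F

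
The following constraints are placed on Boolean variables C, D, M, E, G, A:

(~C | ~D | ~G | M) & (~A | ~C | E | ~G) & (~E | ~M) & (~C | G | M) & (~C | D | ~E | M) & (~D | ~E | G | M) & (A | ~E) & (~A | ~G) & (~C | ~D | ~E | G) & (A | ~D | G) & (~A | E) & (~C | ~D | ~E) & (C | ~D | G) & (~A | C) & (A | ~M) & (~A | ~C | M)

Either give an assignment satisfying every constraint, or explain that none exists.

Set C = False.
  then (~A | C) forces A = False.
  then (A | ~M) forces M = False.
  then (A | ~E) forces E = False.
Set D = False.
Set G = False.
All clauses satisfied.

C: False, D: False, M: False, E: False, G: False, A: False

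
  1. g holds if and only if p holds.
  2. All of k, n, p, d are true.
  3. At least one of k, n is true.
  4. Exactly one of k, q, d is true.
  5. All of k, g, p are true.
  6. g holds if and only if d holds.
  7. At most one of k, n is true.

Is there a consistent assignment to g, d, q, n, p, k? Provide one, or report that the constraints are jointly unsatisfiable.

Unsatisfiable — no assignment works.

Case d = True:
  (2) forces k = True.
  Constraint (4) is violated (k=T, d=T) — contradiction.
Case d = False:
  Constraint (2) is violated (d=F) — contradiction.
Both cases fail — unsatisfiable.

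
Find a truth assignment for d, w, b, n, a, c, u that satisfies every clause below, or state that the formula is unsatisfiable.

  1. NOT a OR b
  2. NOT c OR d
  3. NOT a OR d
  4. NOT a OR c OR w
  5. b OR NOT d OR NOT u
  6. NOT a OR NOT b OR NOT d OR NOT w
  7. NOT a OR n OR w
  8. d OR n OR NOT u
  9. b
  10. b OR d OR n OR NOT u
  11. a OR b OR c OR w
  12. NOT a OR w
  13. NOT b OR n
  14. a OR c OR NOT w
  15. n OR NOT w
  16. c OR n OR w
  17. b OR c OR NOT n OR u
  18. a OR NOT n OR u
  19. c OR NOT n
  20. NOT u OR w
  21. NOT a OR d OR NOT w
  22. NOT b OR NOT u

Case b = True:
  (NOT b OR n) forces n = True.
  (c OR NOT n) forces c = True.
  (NOT c OR d) forces d = True.
  (NOT b OR NOT u) forces u = False.
  (a OR NOT n OR u) forces a = True.
  (NOT a OR NOT b OR NOT d OR NOT w) forces w = False.
  Clause (NOT a OR w) is falsified — contradiction.
Case b = False:
  Clause (b) is falsified — contradiction.
Both cases fail, so the formula is unsatisfiable.

UNSATISFIABLE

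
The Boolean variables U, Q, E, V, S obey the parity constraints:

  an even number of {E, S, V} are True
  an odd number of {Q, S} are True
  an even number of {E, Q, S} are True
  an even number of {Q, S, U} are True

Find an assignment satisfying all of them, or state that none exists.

U = True, Q = False, E = True, V = False, S = True

{E, S, V}: 2 true → even ✓
{Q, S}: 1 true → odd ✓
{E, Q, S}: 2 true → even ✓
{Q, S, U}: 2 true → even ✓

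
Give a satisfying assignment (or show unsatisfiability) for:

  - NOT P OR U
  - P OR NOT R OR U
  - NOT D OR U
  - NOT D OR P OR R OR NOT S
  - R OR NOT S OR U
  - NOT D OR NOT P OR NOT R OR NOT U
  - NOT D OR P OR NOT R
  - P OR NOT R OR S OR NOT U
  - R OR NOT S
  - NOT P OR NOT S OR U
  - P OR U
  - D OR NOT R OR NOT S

U: True; R: False; D: True; S: False; P: True

Try U = False:
  (NOT P OR U) forces P = False.
  clause (P OR U) is falsified — backtrack.
So U = True.
Set R = False.
  then (R OR NOT S) forces S = False.
Set D = True.
Set P = True.
All clauses satisfied.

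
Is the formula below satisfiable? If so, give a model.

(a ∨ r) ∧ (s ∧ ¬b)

s=T, a=T, b=F, r=F

  a ∨ r = True
  s ∧ ¬b = True
    ¬b = True
Both conjuncts True, so the formula holds.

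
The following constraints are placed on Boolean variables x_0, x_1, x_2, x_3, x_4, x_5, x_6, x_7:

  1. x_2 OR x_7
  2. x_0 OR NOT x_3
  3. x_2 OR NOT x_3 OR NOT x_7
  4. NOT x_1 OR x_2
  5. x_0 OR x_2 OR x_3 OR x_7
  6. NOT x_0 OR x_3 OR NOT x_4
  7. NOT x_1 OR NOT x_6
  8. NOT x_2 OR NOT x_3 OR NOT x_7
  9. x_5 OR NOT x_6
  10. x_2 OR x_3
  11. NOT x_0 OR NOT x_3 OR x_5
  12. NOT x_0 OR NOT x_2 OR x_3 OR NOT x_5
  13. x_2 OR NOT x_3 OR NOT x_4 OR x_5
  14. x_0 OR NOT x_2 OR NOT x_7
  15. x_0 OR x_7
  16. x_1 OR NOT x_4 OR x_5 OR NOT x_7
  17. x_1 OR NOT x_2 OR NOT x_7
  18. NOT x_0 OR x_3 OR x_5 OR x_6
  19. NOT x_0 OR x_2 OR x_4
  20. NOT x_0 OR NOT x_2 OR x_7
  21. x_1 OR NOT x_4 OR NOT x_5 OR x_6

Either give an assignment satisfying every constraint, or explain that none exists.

The formula is unsatisfiable.

Case x_7 = True:
  If x_2 = True:
    (NOT x_2 OR NOT x_3 OR NOT x_7) forces x_3 = False.
    (x_0 OR NOT x_2 OR NOT x_7) forces x_0 = True.
    (NOT x_0 OR x_3 OR NOT x_4) forces x_4 = False.
    (NOT x_0 OR NOT x_2 OR x_3 OR NOT x_5) forces x_5 = False.
    (x_5 OR NOT x_6) forces x_6 = False.
    clause (NOT x_0 OR x_3 OR x_5 OR x_6) is falsified.
  If x_2 = False:
    (x_2 OR NOT x_3 OR NOT x_7) forces x_3 = False.
    clause (x_2 OR x_3) is falsified.
  Every sub-case reaches a contradiction.
Case x_7 = False:
  (x_2 OR x_7) forces x_2 = True.
  (x_0 OR x_7) forces x_0 = True.
  Clause (NOT x_0 OR NOT x_2 OR x_7) is falsified — contradiction.
Both cases fail, so the formula is unsatisfiable.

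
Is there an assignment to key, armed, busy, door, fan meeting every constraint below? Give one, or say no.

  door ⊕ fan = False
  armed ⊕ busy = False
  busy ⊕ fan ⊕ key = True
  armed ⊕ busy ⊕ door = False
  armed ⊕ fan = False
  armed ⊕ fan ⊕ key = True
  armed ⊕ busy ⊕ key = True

key = True, armed = False, busy = False, door = False, fan = False

door ⊕ fan = F ⊕ F = False ✓
armed ⊕ busy = F ⊕ F = False ✓
busy ⊕ fan ⊕ key = F ⊕ F ⊕ T = True ✓
armed ⊕ busy ⊕ door = F ⊕ F ⊕ F = False ✓
armed ⊕ fan = F ⊕ F = False ✓
armed ⊕ fan ⊕ key = F ⊕ F ⊕ T = True ✓
armed ⊕ busy ⊕ key = F ⊕ F ⊕ T = True ✓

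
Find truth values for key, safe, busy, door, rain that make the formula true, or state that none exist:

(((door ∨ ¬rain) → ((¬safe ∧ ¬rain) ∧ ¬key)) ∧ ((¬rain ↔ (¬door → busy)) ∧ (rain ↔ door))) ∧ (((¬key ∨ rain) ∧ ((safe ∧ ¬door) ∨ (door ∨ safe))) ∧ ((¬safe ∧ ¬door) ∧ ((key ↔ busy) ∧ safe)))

UNSATISFIABLE

Case safe = True: the conjunct ¬safe is False.
Case safe = False: the conjunct safe is False.
Both cases fail — unsatisfiable.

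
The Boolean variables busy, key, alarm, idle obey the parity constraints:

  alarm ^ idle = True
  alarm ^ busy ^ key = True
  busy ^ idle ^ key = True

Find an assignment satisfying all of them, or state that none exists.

UNSATISFIABLE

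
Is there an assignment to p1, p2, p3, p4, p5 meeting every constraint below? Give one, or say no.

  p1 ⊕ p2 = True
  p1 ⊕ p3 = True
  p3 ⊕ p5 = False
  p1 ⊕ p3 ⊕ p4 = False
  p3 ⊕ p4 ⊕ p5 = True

p1=T; p2=F; p3=F; p4=T; p5=F

p1 ⊕ p2 = T ⊕ F = True ✓
p1 ⊕ p3 = T ⊕ F = True ✓
p3 ⊕ p5 = F ⊕ F = False ✓
p1 ⊕ p3 ⊕ p4 = T ⊕ F ⊕ T = False ✓
p3 ⊕ p4 ⊕ p5 = F ⊕ T ⊕ F = True ✓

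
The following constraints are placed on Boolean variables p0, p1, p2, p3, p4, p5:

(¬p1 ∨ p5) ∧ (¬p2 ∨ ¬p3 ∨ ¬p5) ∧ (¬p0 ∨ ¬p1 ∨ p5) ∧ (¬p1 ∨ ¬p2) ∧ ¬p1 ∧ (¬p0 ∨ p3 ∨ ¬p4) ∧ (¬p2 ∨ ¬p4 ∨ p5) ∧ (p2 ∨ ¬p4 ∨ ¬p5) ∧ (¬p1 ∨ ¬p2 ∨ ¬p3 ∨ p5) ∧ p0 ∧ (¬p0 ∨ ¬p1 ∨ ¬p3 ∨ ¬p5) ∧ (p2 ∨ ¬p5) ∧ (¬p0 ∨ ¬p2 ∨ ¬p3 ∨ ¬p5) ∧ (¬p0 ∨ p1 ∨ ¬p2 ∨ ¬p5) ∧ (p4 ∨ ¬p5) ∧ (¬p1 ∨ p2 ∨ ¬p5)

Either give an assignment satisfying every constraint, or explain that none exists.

p0 = True, p1 = False, p2 = False, p3 = False, p4 = False, p5 = False

Unit clause (¬p1) forces p1 = False.
Unit clause (p0) forces p0 = True.
Set p2 = False.
  then (p2 ∨ ¬p5) forces p5 = False.
Set p3 = False.
  then (¬p0 ∨ p3 ∨ ¬p4) forces p4 = False.
All clauses satisfied.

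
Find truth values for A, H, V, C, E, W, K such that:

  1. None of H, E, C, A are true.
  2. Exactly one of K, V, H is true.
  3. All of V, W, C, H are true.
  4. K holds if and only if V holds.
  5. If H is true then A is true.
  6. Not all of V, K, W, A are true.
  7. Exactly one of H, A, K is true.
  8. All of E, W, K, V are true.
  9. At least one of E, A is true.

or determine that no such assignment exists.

Unsatisfiable

Case H = True:
  Constraint (1) is violated (H=T) — contradiction.
Case H = False:
  Constraint (3) is violated (H=F) — contradiction.
Both cases fail — unsatisfiable.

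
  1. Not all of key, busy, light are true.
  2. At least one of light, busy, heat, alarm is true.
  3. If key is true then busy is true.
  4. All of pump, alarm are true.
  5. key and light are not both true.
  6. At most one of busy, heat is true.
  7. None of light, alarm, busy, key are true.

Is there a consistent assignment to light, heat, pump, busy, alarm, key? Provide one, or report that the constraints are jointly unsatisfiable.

UNSATISFIABLE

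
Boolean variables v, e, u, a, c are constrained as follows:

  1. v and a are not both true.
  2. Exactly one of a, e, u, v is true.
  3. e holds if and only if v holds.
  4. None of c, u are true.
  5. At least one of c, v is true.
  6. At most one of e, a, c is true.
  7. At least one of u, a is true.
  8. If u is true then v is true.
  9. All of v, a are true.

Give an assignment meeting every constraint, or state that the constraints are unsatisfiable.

Unsatisfiable — no assignment works.

Case v = True:
  (1) with v=T forces a = False.
  Constraint (9) is violated (a=F) — contradiction.
Case v = False:
  Constraint (9) is violated (v=F) — contradiction.
Both cases fail — unsatisfiable.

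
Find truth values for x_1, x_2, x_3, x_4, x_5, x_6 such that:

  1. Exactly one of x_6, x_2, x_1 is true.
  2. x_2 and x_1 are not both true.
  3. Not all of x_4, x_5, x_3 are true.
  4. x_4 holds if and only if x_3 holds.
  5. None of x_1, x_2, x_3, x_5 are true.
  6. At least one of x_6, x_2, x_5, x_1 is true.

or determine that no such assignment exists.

x_1: False, x_2: False, x_3: False, x_4: False, x_5: False, x_6: True

  (1) {x_6, x_2, x_1}: 1 true — exactly one ✓
  (2) x_2=F, x_1=F — not both ✓
  (3) {x_4, x_5, x_3}: 0/3 true — not all ✓
  (4) x_4=F, x_3=F — same ✓
  (5) {x_1, x_2, x_3, x_5}: 0 true — none ✓
  (6) {x_6, x_2, x_5, x_1}: 1 true — at least one ✓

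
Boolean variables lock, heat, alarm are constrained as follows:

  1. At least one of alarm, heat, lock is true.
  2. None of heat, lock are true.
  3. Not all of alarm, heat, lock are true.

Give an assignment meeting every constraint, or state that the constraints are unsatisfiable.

lock = False, heat = False, alarm = True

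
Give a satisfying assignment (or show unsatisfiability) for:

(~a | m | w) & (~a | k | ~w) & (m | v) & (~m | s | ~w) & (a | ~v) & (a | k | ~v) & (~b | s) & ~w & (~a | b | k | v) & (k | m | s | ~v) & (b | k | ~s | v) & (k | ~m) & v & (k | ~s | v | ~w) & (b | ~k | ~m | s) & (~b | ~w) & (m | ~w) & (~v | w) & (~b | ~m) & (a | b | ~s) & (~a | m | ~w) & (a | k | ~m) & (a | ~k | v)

Case w = True:
  Clause (~w) is falsified — contradiction.
Case w = False:
  (v) forces v = True.
  Clause (~v | w) is falsified — contradiction.
Both cases fail, so the formula is unsatisfiable.

Unsatisfiable — no assignment works.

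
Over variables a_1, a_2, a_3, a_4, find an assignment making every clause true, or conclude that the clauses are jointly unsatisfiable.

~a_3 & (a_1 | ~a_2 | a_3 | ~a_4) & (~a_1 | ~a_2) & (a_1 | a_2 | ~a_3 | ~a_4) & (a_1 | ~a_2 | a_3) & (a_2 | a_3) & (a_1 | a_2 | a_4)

Unsatisfiable

Case a_3 = True:
  Clause (~a_3) is falsified — contradiction.
Case a_3 = False:
  (a_2 | a_3) forces a_2 = True.
  (~a_1 | ~a_2) forces a_1 = False.
  Clause (a_1 | ~a_2 | a_3) is falsified — contradiction.
Both cases fail, so the formula is unsatisfiable.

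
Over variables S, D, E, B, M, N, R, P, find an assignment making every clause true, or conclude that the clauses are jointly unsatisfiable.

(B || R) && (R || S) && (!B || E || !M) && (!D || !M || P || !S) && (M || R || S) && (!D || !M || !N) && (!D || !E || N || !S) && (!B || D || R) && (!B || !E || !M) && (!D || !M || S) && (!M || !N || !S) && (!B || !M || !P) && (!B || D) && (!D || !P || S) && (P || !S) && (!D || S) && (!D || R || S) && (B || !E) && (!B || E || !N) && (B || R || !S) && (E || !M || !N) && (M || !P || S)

S = True; D = True; E = True; B = True; M = False; N = True; R = False; P = True

Set S = True.
  then (P || !S) forces P = True.
Set D = True.
Set E = True.
  then (!D || !E || N || !S) forces N = True.
  then (!M || !N || !S) forces M = False.
  then (B || !E) forces B = True.
Set R = False.
All clauses satisfied.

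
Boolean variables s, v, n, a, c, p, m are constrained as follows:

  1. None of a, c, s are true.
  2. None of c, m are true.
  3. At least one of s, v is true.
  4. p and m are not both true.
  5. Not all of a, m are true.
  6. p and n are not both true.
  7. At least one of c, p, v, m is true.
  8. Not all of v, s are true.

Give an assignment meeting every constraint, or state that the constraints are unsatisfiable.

s = False, v = True, n = False, a = False, c = False, p = True, m = False

  (1) {a, c, s}: 0 true — none ✓
  (2) {c, m}: 0 true — none ✓
  (3) {s, v}: 1 true — at least one ✓
  (4) p=T, m=F — not both ✓
  (5) {a, m}: 0/2 true — not all ✓
  (6) p=T, n=F — not both ✓
  (7) {c, p, v, m}: 2 true — at least one ✓
  (8) {v, s}: 1/2 true — not all ✓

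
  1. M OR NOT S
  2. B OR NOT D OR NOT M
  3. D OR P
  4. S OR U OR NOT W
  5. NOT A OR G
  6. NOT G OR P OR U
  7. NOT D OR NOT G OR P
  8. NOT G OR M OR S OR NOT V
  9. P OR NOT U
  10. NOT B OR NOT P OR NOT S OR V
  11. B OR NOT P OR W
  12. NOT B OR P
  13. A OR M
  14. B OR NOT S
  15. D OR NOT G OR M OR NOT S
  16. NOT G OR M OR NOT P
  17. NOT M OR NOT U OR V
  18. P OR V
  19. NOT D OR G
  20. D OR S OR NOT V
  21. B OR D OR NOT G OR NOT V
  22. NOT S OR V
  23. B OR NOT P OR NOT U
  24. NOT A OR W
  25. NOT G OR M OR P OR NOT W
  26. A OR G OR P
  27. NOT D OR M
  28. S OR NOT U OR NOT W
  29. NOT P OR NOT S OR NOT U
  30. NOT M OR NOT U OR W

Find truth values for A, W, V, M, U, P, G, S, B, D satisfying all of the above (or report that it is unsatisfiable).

Set A = False.
  then (A OR M) forces M = True.
Set W = False.
  then (NOT M OR NOT U OR W) forces U = False.
Set V = False.
  then (P OR V) forces P = True.
  then (NOT S OR V) forces S = False.
  then (B OR NOT P OR W) forces B = True.
Set G = False.
  then (NOT D OR G) forces D = False.
All clauses satisfied.

A = False, W = False, V = False, M = True, U = False, P = True, G = False, S = False, B = True, D = False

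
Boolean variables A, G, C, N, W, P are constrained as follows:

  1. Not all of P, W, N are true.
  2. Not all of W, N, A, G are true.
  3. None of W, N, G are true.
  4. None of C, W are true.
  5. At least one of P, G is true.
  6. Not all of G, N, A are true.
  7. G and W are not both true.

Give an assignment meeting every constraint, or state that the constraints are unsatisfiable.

A: False, G: False, C: False, N: False, W: False, P: True

  (1) {P, W, N}: 1/3 true — not all ✓
  (2) {W, N, A, G}: 0/4 true — not all ✓
  (3) {W, N, G}: 0 true — none ✓
  (4) {C, W}: 0 true — none ✓
  (5) {P, G}: 1 true — at least one ✓
  (6) {G, N, A}: 0/3 true — not all ✓
  (7) G=F, W=F — not both ✓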